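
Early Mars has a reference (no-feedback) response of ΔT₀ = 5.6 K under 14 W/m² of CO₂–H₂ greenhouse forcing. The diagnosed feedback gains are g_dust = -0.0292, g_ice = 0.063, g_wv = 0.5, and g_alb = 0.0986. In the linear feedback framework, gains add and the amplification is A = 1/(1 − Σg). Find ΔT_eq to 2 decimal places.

15.23 K

Total gain g = -0.0292 + 0.063 + 0.5 + 0.0986 = 0.6324.
Amplification A = 1/(1 − 0.6324) = 2.72.
ΔT = 5.6 × 2.72 = 15.23 K.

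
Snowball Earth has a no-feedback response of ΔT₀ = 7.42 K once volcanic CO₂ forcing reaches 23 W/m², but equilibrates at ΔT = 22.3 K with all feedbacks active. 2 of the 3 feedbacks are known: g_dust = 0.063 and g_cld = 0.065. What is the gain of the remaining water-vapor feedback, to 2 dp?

0.54

Amplification A = ΔT/ΔT₀ = 22.3/7.42 = 3.005.
Total gain g = 1 − 1/A = 1 − 1/3.005 = 0.6672.
Known gains sum to 0.063 + 0.065 = 0.128.
g_wv = 0.6672 − 0.128 = 0.54.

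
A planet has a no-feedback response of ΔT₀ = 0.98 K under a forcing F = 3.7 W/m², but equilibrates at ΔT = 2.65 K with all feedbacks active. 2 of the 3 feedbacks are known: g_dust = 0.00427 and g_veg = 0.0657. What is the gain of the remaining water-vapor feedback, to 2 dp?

Amplification A = ΔT/ΔT₀ = 2.65/0.98 = 2.704.
Total gain g = 1 − 1/A = 1 − 1/2.704 = 0.6302.
Known gains sum to 0.00427 + 0.0657 = 0.06997.
g_wv = 0.6302 − 0.06997 = 0.56.

0.56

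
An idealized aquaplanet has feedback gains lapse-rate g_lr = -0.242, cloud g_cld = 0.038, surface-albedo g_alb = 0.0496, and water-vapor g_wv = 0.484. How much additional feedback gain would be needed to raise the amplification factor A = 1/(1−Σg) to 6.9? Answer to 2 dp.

0.53

Current total gain = 0.3296.
Target gain for A = 6.9: g* = 1 − 1/6.9 = 0.8551.
Additional gain needed = 0.8551 − 0.3296 = 0.53.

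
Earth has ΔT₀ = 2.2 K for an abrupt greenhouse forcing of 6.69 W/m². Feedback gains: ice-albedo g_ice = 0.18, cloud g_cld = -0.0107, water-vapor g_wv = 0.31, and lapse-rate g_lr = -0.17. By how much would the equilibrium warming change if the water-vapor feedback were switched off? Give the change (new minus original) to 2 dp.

Original: g = 0.3093, ΔT = 2.2/(1−0.3093) = 3.1852 K.
Without water-vapor: g' = -0.0007, ΔT' = 2.2/(1+0.0007) = 2.1985 K.
Change = 2.1985 − 3.1852 = -0.99 K.

-0.99 K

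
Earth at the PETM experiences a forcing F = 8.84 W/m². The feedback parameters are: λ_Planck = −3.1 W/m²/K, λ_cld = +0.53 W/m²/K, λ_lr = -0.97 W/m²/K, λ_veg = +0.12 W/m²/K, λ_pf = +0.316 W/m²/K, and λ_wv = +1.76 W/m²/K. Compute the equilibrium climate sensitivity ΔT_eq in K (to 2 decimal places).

6.58 K

Net feedback parameter λ = (−3.1) + (+0.53) + (-0.97) + (+0.12) + (+0.316) + (+1.76) = -1.344 W/m²/K.
ΔT = −F/λ = −8.84/(-1.344) = 6.58 K.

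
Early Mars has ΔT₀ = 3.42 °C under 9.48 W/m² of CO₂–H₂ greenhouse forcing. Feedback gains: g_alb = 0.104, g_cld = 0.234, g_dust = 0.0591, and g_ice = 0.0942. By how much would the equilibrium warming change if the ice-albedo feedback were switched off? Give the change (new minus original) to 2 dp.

Original: g = 0.4913, ΔT = 3.42/(1−0.4913) = 6.7230 °C.
Without ice-albedo: g' = 0.3971, ΔT' = 3.42/(1−0.3971) = 5.6726 °C.
Change = 5.6726 − 6.7230 = -1.05 °C.

-1.05 °C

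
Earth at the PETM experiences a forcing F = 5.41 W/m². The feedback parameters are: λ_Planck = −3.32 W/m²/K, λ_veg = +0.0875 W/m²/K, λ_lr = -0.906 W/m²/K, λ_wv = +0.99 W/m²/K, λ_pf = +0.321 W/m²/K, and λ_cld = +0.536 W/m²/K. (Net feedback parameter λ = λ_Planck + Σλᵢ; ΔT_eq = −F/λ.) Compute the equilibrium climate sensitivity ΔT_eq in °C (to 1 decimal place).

2.4 °C

Net feedback parameter λ = (−3.32) + (+0.0875) + (-0.906) + (+0.99) + (+0.321) + (+0.536) = -2.2915 W/m²/K.
ΔT = −F/λ = −5.41/(-2.2915) = 2.4 °C.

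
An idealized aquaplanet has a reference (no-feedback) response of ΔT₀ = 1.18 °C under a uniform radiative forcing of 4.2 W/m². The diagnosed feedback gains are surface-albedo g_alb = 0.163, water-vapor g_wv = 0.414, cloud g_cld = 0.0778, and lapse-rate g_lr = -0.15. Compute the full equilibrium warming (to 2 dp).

2.38 °C

Total gain g = 0.163 + 0.414 + 0.0778 − 0.15 = 0.5048.
Amplification A = 1/(1 − 0.5048) = 2.019.
ΔT = 1.18 × 2.019 = 2.38 °C.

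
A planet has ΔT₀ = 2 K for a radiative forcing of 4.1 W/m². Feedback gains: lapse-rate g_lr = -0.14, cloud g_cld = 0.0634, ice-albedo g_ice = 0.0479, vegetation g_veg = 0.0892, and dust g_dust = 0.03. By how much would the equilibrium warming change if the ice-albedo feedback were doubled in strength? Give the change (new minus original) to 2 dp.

Original: g = 0.0905, ΔT = 2/(1−0.0905) = 2.1990 K.
With doubled ice-albedo: g' = 0.1384, ΔT' = 2/(1−0.1384) = 2.3213 K.
Change = 2.3213 − 2.1990 = 0.12 K.

0.12 K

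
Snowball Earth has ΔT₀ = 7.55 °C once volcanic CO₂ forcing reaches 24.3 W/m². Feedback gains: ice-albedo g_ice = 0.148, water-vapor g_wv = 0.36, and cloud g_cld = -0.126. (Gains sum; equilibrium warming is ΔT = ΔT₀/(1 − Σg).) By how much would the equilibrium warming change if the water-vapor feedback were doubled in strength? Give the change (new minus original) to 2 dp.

17.05 °C

Original: g = 0.382, ΔT = 7.55/(1−0.382) = 12.2168 °C.
With doubled water-vapor: g' = 0.742, ΔT' = 7.55/(1−0.742) = 29.2636 °C.
Change = 29.2636 − 12.2168 = 17.05 °C.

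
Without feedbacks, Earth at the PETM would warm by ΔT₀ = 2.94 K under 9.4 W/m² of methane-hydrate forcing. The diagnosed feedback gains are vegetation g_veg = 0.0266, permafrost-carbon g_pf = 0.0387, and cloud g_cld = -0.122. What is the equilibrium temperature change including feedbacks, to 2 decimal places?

Total gain g = 0.0266 + 0.0387 − 0.122 = -0.0567.
Amplification A = 1/(1 + 0.0567) = 0.9463.
ΔT = 2.94 × 0.9463 = 2.78 K.

2.78 K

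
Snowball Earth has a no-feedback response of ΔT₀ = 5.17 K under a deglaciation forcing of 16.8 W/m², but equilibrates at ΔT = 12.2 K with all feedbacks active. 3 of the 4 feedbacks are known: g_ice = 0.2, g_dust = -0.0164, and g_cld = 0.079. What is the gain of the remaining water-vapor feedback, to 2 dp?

Amplification A = ΔT/ΔT₀ = 12.2/5.17 = 2.36.
Total gain g = 1 − 1/A = 1 − 1/2.36 = 0.5763.
Known gains sum to 0.2 − 0.0164 + 0.079 = 0.2626.
g_wv = 0.5763 − 0.2626 = 0.31.

0.31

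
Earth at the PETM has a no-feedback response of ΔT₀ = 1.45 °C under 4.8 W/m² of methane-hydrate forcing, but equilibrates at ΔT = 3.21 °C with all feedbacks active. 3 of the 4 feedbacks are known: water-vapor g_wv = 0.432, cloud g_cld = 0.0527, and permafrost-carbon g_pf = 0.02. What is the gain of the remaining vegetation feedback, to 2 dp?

0.04

Amplification A = ΔT/ΔT₀ = 3.21/1.45 = 2.214.
Total gain g = 1 − 1/A = 1 − 1/2.214 = 0.5483.
Known gains sum to 0.432 + 0.0527 + 0.02 = 0.5047.
g_veg = 0.5483 − 0.5047 = 0.04.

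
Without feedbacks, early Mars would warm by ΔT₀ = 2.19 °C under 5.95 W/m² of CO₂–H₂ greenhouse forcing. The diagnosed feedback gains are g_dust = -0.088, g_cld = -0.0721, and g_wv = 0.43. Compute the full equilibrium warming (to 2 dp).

Total gain g = -0.088 − 0.0721 + 0.43 = 0.2699.
Amplification A = 1/(1 − 0.2699) = 1.37.
ΔT = 2.19 × 1.37 = 3.00 °C.

3.00 °C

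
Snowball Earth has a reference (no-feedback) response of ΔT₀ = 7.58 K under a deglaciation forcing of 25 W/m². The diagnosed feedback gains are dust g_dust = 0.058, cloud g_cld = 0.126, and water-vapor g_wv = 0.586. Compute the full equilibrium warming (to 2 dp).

32.96 K

Total gain g = 0.058 + 0.126 + 0.586 = 0.77.
Amplification A = 1/(1 − 0.77) = 4.348.
ΔT = 7.58 × 4.348 = 32.96 K.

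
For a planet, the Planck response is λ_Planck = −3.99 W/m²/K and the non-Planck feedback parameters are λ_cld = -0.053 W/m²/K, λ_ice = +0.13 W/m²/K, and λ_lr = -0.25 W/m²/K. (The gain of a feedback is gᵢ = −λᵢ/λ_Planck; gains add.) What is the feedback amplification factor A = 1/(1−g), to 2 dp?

Convert to gains: g_cld = -0.053/3.99 = -0.01328; g_ice = 0.13/3.99 = 0.03258; g_lr = -0.25/3.99 = -0.06266.
Total gain g = -0.04336.
A = 1/(1 + 0.04336) = 0.96.

0.96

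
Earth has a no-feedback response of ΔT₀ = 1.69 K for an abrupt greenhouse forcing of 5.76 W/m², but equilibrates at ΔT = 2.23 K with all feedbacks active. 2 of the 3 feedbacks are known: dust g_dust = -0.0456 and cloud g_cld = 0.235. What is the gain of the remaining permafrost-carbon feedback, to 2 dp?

0.05

Amplification A = ΔT/ΔT₀ = 2.23/1.69 = 1.32.
Total gain g = 1 − 1/A = 1 − 1/1.32 = 0.2424.
Known gains sum to -0.0456 + 0.235 = 0.1894.
g_pf = 0.2424 − 0.1894 = 0.05.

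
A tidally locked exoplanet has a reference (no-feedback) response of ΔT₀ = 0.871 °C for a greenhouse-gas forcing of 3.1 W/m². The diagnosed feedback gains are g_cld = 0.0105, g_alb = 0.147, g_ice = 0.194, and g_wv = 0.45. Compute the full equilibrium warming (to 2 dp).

4.39 °C

Total gain g = 0.0105 + 0.147 + 0.194 + 0.45 = 0.8015.
Amplification A = 1/(1 − 0.8015) = 5.038.
ΔT = 0.871 × 5.038 = 4.39 °C.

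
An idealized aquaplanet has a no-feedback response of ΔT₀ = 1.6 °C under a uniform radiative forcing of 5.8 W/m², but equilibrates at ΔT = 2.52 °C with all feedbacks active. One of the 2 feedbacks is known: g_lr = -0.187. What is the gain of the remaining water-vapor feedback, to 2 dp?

Amplification A = ΔT/ΔT₀ = 2.52/1.6 = 1.575.
Total gain g = 1 − 1/A = 1 − 1/1.575 = 0.3651.
The known gain is -0.187.
g_wv = 0.3651 + 0.187 = 0.55.

0.55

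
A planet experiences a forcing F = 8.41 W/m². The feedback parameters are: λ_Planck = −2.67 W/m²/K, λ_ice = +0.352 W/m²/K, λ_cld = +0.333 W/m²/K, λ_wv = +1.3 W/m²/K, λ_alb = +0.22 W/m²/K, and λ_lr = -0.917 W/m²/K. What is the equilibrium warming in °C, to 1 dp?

6.1 °C

Net feedback parameter λ = (−2.67) + (+0.352) + (+0.333) + (+1.3) + (+0.22) + (-0.917) = -1.382 W/m²/K.
ΔT = −F/λ = −8.41/(-1.382) = 6.1 °C.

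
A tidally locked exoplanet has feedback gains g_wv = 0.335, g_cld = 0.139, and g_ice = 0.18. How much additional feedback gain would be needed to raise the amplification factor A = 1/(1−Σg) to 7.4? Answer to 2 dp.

Current total gain = 0.654.
Target gain for A = 7.4: g* = 1 − 1/7.4 = 0.8649.
Additional gain needed = 0.8649 − 0.654 = 0.21.

0.21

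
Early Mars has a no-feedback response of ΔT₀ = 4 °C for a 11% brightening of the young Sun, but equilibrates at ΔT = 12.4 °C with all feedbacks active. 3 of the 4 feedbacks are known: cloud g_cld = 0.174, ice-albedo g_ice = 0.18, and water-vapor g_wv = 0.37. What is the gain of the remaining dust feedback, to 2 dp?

Amplification A = ΔT/ΔT₀ = 12.4/4 = 3.1.
Total gain g = 1 − 1/A = 1 − 1/3.1 = 0.6774.
Known gains sum to 0.174 + 0.18 + 0.37 = 0.724.
g_dust = 0.6774 − 0.724 = -0.05.

-0.05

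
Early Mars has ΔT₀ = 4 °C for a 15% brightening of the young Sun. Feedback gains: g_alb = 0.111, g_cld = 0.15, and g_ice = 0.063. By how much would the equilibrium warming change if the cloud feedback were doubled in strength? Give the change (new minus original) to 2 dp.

Original: g = 0.324, ΔT = 4/(1−0.324) = 5.9172 °C.
With doubled cloud: g' = 0.474, ΔT' = 4/(1−0.474) = 7.6046 °C.
Change = 7.6046 − 5.9172 = 1.69 °C.

1.69 °C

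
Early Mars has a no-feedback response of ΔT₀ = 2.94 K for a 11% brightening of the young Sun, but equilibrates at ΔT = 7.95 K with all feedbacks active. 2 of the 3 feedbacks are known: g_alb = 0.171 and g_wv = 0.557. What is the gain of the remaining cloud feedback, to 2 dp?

Amplification A = ΔT/ΔT₀ = 7.95/2.94 = 2.704.
Total gain g = 1 − 1/A = 1 − 1/2.704 = 0.6302.
Known gains sum to 0.171 + 0.557 = 0.728.
g_cld = 0.6302 − 0.728 = -0.10.

-0.10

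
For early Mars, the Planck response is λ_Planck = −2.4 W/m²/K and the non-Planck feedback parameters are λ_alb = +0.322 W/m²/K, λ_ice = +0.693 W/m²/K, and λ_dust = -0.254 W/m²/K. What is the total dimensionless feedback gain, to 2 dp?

Convert to gains: g_alb = 0.322/2.4 = 0.1342; g_ice = 0.693/2.4 = 0.2888; g_dust = -0.254/2.4 = -0.1058.
Total gain g = 0.3172.

0.32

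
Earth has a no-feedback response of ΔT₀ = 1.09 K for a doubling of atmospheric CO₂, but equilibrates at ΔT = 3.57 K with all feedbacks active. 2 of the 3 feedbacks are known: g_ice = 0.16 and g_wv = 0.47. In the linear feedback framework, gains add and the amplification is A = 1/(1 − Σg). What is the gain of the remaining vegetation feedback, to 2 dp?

0.06

Amplification A = ΔT/ΔT₀ = 3.57/1.09 = 3.275.
Total gain g = 1 − 1/A = 1 − 1/3.275 = 0.6947.
Known gains sum to 0.16 + 0.47 = 0.63.
g_veg = 0.6947 − 0.63 = 0.06.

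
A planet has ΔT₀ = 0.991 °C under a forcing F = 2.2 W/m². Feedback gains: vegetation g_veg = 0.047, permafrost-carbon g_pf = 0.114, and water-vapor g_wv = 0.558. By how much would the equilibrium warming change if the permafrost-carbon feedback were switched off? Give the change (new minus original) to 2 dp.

-1.02 °C

Original: g = 0.719, ΔT = 0.991/(1−0.719) = 3.5267 °C.
Without permafrost-carbon: g' = 0.605, ΔT' = 0.991/(1−0.605) = 2.5089 °C.
Change = 2.5089 − 3.5267 = -1.02 °C.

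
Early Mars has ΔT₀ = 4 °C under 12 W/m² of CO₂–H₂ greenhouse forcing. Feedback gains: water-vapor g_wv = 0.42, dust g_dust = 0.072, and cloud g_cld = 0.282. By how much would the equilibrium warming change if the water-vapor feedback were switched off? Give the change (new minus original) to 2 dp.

Original: g = 0.774, ΔT = 4/(1−0.774) = 17.6991 °C.
Without water-vapor: g' = 0.354, ΔT' = 4/(1−0.354) = 6.1920 °C.
Change = 6.1920 − 17.6991 = -11.51 °C.

-11.51 °C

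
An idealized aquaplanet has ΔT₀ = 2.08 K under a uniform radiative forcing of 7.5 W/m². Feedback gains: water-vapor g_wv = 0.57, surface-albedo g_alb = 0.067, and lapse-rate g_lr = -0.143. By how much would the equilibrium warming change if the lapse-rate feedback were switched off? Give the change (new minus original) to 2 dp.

1.62 K

Original: g = 0.494, ΔT = 2.08/(1−0.494) = 4.1107 K.
Without lapse-rate: g' = 0.637, ΔT' = 2.08/(1−0.637) = 5.7300 K.
Change = 5.7300 − 4.1107 = 1.62 K.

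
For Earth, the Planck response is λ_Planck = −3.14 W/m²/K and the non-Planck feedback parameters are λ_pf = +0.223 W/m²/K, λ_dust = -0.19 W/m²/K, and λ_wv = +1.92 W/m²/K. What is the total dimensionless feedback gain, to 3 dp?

Convert to gains: g_pf = 0.223/3.14 = 0.07102; g_dust = -0.19/3.14 = -0.06051; g_wv = 1.92/3.14 = 0.6115.
Total gain g = 0.62201.

0.622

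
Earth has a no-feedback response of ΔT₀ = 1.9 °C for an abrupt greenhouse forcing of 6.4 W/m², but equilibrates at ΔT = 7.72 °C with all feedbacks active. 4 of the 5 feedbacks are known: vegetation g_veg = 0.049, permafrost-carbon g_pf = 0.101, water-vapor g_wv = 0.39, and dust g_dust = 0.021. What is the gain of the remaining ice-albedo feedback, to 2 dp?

0.19

Amplification A = ΔT/ΔT₀ = 7.72/1.9 = 4.063.
Total gain g = 1 − 1/A = 1 − 1/4.063 = 0.7539.
Known gains sum to 0.049 + 0.101 + 0.39 + 0.021 = 0.561.
g_ice = 0.7539 − 0.561 = 0.19.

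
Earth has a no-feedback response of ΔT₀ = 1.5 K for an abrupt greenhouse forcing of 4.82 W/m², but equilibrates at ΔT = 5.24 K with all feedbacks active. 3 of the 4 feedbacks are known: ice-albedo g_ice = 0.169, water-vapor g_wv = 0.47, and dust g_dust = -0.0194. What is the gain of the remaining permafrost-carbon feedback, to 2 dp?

Amplification A = ΔT/ΔT₀ = 5.24/1.5 = 3.493.
Total gain g = 1 − 1/A = 1 − 1/3.493 = 0.7137.
Known gains sum to 0.169 + 0.47 − 0.0194 = 0.6196.
g_pf = 0.7137 − 0.6196 = 0.09.

0.09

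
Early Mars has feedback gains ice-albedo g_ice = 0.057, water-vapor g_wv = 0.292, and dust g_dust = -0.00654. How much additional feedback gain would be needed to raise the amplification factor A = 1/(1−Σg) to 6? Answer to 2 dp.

Current total gain = 0.34246.
Target gain for A = 6: g* = 1 − 1/6 = 0.8333.
Additional gain needed = 0.8333 − 0.34246 = 0.49.

0.49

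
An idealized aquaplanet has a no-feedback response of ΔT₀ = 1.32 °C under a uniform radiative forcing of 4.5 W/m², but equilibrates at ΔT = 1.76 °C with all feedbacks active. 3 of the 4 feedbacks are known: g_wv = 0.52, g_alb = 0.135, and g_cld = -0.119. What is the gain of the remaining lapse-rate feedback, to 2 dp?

Amplification A = ΔT/ΔT₀ = 1.76/1.32 = 1.333.
Total gain g = 1 − 1/A = 1 − 1/1.333 = 0.2498.
Known gains sum to 0.52 + 0.135 − 0.119 = 0.536.
g_lr = 0.2498 − 0.536 = -0.29.

-0.29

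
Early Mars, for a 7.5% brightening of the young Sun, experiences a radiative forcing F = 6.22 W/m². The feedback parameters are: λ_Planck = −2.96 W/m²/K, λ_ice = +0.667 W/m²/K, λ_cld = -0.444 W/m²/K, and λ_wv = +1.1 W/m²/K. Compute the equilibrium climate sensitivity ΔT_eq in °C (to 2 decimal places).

3.80 °C

Net feedback parameter λ = (−2.96) + (+0.667) + (-0.444) + (+1.1) = -1.637 W/m²/K.
ΔT = −F/λ = −6.22/(-1.637) = 3.80 °C.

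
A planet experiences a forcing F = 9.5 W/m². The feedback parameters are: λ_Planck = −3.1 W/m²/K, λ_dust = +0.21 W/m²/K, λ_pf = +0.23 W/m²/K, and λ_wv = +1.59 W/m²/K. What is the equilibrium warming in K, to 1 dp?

Net feedback parameter λ = (−3.1) + (+0.21) + (+0.23) + (+1.59) = -1.07 W/m²/K.
ΔT = −F/λ = −9.5/(-1.07) = 8.9 K.

8.9 K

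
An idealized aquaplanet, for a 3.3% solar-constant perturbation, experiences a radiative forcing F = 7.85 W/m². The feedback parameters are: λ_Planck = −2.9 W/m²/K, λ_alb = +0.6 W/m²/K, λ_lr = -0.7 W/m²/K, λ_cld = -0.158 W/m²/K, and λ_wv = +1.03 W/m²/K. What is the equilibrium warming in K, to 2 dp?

3.69 K

Net feedback parameter λ = (−2.9) + (+0.6) + (-0.7) + (-0.158) + (+1.03) = -2.128 W/m²/K.
ΔT = −F/λ = −7.85/(-2.128) = 3.69 K.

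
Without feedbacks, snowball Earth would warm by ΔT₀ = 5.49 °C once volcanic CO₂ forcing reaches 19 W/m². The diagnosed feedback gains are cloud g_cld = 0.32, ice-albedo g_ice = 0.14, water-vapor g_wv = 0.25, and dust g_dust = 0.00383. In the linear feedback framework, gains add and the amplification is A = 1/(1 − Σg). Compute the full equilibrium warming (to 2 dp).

19.18 °C

Total gain g = 0.32 + 0.14 + 0.25 + 0.00383 = 0.71383.
Amplification A = 1/(1 − 0.71383) = 3.494.
ΔT = 5.49 × 3.494 = 19.18 °C.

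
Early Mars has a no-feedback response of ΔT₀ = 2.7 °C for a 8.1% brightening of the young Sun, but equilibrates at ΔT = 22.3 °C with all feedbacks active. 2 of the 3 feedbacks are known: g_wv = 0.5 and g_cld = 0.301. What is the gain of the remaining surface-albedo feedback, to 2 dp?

0.08

Amplification A = ΔT/ΔT₀ = 22.3/2.7 = 8.259.
Total gain g = 1 − 1/A = 1 − 1/8.259 = 0.8789.
Known gains sum to 0.5 + 0.301 = 0.801.
g_alb = 0.8789 − 0.801 = 0.08.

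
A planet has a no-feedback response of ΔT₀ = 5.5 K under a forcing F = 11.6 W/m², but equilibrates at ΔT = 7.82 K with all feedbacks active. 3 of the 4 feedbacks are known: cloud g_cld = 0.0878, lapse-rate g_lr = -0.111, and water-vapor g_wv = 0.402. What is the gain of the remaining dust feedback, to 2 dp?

Amplification A = ΔT/ΔT₀ = 7.82/5.5 = 1.422.
Total gain g = 1 − 1/A = 1 − 1/1.422 = 0.2968.
Known gains sum to 0.0878 − 0.111 + 0.402 = 0.3788.
g_dust = 0.2968 − 0.3788 = -0.08.

-0.08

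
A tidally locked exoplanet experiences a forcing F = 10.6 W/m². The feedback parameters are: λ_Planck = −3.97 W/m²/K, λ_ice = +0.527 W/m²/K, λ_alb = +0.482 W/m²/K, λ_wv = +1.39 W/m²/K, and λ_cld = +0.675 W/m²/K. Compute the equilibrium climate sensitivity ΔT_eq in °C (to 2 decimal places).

11.83 °C

Net feedback parameter λ = (−3.97) + (+0.527) + (+0.482) + (+1.39) + (+0.675) = -0.896 W/m²/K.
ΔT = −F/λ = −10.6/(-0.896) = 11.83 °C.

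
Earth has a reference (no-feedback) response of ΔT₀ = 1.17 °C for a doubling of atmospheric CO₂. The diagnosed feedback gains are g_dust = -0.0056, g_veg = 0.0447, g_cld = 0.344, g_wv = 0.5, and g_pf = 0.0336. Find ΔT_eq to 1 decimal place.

14.0 °C

Total gain g = -0.0056 + 0.0447 + 0.344 + 0.5 + 0.0336 = 0.9167.
Amplification A = 1/(1 − 0.9167) = 12.
ΔT = 1.17 × 12 = 14.0 °C.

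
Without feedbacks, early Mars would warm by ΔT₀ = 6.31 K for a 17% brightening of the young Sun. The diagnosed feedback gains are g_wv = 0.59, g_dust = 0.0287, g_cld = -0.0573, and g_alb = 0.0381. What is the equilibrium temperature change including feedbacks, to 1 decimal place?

Total gain g = 0.59 + 0.0287 − 0.0573 + 0.0381 = 0.5995.
Amplification A = 1/(1 − 0.5995) = 2.497.
ΔT = 6.31 × 2.497 = 15.8 K.

15.8 K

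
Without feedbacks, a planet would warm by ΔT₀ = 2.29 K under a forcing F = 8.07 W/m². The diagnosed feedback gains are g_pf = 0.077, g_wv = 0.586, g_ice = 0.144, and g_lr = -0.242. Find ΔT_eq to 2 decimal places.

5.26 K

Total gain g = 0.077 + 0.586 + 0.144 − 0.242 = 0.565.
Amplification A = 1/(1 − 0.565) = 2.299.
ΔT = 2.29 × 2.299 = 5.26 K.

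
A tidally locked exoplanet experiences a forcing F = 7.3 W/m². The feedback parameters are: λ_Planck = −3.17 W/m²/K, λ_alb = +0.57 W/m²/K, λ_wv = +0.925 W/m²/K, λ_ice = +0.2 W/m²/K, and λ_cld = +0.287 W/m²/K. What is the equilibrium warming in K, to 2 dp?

Net feedback parameter λ = (−3.17) + (+0.57) + (+0.925) + (+0.2) + (+0.287) = -1.188 W/m²/K.
ΔT = −F/λ = −7.3/(-1.188) = 6.14 K.

6.14 K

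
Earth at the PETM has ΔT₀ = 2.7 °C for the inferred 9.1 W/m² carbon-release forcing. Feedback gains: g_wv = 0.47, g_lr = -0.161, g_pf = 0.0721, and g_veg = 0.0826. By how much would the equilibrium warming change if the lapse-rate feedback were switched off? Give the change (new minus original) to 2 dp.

Original: g = 0.4637, ΔT = 2.7/(1−0.4637) = 5.0345 °C.
Without lapse-rate: g' = 0.6247, ΔT' = 2.7/(1−0.6247) = 7.1942 °C.
Change = 7.1942 − 5.0345 = 2.16 °C.

2.16 °C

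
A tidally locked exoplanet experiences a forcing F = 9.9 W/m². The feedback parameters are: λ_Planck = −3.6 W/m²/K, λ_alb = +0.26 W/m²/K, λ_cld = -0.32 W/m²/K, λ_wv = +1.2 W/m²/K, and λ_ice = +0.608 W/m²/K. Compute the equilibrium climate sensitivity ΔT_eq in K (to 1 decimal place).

5.3 K

Net feedback parameter λ = (−3.6) + (+0.26) + (-0.32) + (+1.2) + (+0.608) = -1.852 W/m²/K.
ΔT = −F/λ = −9.9/(-1.852) = 5.3 K.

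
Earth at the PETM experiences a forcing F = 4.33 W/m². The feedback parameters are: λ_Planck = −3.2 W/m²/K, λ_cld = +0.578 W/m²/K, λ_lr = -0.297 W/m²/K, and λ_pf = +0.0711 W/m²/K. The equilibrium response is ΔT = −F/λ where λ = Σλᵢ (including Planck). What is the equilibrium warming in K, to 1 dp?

1.5 K

Net feedback parameter λ = (−3.2) + (+0.578) + (-0.297) + (+0.0711) = -2.8479 W/m²/K.
ΔT = −F/λ = −4.33/(-2.8479) = 1.5 K.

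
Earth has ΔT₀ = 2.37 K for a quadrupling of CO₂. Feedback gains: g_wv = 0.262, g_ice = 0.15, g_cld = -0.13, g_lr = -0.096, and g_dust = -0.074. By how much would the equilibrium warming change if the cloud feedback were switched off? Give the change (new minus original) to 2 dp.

Original: g = 0.112, ΔT = 2.37/(1−0.112) = 2.6689 K.
Without cloud: g' = 0.242, ΔT' = 2.37/(1−0.242) = 3.1266 K.
Change = 3.1266 − 2.6689 = 0.46 K.

0.46 K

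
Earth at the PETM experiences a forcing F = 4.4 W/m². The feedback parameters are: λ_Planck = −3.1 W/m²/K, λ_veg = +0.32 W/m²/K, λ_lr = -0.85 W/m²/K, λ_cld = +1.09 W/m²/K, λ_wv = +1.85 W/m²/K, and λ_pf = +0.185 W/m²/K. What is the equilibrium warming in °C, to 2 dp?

Net feedback parameter λ = (−3.1) + (+0.32) + (-0.85) + (+1.09) + (+1.85) + (+0.185) = -0.505 W/m²/K.
ΔT = −F/λ = −4.4/(-0.505) = 8.71 °C.

8.71 °C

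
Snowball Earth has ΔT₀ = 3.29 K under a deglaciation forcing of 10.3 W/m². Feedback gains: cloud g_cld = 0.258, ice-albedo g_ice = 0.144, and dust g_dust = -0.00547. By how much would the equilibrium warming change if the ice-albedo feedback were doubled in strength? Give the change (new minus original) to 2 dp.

Original: g = 0.39653, ΔT = 3.29/(1−0.39653) = 5.4518 K.
With doubled ice-albedo: g' = 0.54053, ΔT' = 3.29/(1−0.54053) = 7.1604 K.
Change = 7.1604 − 5.4518 = 1.71 K.

1.71 K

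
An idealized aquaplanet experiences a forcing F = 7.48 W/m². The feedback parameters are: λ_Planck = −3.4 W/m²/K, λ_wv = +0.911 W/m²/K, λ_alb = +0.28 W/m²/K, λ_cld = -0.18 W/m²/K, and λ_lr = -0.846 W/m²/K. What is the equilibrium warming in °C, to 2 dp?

2.31 °C

Net feedback parameter λ = (−3.4) + (+0.911) + (+0.28) + (-0.18) + (-0.846) = -3.235 W/m²/K.
ΔT = −F/λ = −7.48/(-3.235) = 2.31 °C.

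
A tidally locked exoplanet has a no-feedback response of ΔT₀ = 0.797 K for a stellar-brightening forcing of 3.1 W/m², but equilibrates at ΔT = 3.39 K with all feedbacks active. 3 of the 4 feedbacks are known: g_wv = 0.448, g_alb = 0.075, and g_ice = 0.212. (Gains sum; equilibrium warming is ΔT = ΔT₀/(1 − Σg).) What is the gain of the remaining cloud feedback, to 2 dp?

Amplification A = ΔT/ΔT₀ = 3.39/0.797 = 4.253.
Total gain g = 1 − 1/A = 1 − 1/4.253 = 0.7649.
Known gains sum to 0.448 + 0.075 + 0.212 = 0.735.
g_cld = 0.7649 − 0.735 = 0.03.

0.03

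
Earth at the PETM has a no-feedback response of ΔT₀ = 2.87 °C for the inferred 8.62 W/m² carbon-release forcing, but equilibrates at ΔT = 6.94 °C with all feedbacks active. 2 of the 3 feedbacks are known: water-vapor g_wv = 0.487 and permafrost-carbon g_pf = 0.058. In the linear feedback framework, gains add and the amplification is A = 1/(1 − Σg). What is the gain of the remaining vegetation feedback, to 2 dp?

0.04

Amplification A = ΔT/ΔT₀ = 6.94/2.87 = 2.418.
Total gain g = 1 − 1/A = 1 − 1/2.418 = 0.5864.
Known gains sum to 0.487 + 0.058 = 0.545.
g_veg = 0.5864 − 0.545 = 0.04.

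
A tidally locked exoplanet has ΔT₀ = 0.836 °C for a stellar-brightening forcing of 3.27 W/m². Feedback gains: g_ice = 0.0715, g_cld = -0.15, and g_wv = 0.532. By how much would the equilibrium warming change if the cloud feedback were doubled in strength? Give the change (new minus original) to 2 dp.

-0.33 °C

Original: g = 0.4535, ΔT = 0.836/(1−0.4535) = 1.5297 °C.
With doubled cloud: g' = 0.3035, ΔT' = 0.836/(1−0.3035) = 1.2003 °C.
Change = 1.2003 − 1.5297 = -0.33 °C.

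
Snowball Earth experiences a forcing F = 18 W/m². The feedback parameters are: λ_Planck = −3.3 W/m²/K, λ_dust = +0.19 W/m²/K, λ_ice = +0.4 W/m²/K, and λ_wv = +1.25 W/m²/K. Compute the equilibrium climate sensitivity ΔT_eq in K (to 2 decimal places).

Net feedback parameter λ = (−3.3) + (+0.19) + (+0.4) + (+1.25) = -1.46 W/m²/K.
ΔT = −F/λ = −18/(-1.46) = 12.33 K.

12.33 K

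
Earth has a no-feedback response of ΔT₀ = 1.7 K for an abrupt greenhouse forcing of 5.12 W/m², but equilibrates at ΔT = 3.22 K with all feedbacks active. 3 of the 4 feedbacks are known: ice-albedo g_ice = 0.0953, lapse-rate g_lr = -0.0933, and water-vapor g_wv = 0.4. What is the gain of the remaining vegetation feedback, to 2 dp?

Amplification A = ΔT/ΔT₀ = 3.22/1.7 = 1.894.
Total gain g = 1 − 1/A = 1 − 1/1.894 = 0.472.
Known gains sum to 0.0953 − 0.0933 + 0.4 = 0.402.
g_veg = 0.472 − 0.402 = 0.07.

0.07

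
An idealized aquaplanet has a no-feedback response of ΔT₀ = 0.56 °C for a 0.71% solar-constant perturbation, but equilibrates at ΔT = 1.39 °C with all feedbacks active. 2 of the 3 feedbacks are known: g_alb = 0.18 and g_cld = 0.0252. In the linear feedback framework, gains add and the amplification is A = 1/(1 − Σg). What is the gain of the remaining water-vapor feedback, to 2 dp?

0.39

Amplification A = ΔT/ΔT₀ = 1.39/0.56 = 2.482.
Total gain g = 1 − 1/A = 1 − 1/2.482 = 0.5971.
Known gains sum to 0.18 + 0.0252 = 0.2052.
g_wv = 0.5971 − 0.2052 = 0.39.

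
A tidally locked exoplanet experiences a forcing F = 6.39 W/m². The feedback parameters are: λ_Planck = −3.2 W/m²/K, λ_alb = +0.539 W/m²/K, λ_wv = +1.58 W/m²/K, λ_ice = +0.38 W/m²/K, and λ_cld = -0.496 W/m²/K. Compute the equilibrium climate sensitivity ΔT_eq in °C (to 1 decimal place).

Net feedback parameter λ = (−3.2) + (+0.539) + (+1.58) + (+0.38) + (-0.496) = -1.197 W/m²/K.
ΔT = −F/λ = −6.39/(-1.197) = 5.3 °C.

5.3 °C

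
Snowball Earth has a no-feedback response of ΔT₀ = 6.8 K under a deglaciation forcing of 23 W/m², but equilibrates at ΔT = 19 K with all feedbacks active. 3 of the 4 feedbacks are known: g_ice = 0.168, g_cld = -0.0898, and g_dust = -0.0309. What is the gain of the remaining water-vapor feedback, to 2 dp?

0.59

Amplification A = ΔT/ΔT₀ = 19/6.8 = 2.794.
Total gain g = 1 − 1/A = 1 − 1/2.794 = 0.6421.
Known gains sum to 0.168 − 0.0898 − 0.0309 = 0.0473.
g_wv = 0.6421 − 0.0473 = 0.59.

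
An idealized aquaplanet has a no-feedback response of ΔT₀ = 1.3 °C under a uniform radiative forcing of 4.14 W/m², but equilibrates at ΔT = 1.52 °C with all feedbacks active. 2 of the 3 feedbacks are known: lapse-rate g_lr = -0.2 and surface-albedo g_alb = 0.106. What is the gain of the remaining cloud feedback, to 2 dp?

0.24

Amplification A = ΔT/ΔT₀ = 1.52/1.3 = 1.169.
Total gain g = 1 − 1/A = 1 − 1/1.169 = 0.1446.
Known gains sum to -0.2 + 0.106 = -0.094.
g_cld = 0.1446 + 0.094 = 0.24.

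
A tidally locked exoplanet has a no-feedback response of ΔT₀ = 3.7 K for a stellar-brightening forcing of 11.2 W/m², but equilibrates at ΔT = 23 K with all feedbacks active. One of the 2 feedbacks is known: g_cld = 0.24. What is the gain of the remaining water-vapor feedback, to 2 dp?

Amplification A = ΔT/ΔT₀ = 23/3.7 = 6.216.
Total gain g = 1 − 1/A = 1 − 1/6.216 = 0.8391.
The known gain is 0.24.
g_wv = 0.8391 − 0.24 = 0.60.

0.60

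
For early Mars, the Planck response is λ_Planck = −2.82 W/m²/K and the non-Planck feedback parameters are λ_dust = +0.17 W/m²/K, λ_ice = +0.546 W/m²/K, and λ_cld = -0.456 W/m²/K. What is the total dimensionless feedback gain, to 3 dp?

0.092

Convert to gains: g_dust = 0.17/2.82 = 0.06028; g_ice = 0.546/2.82 = 0.1936; g_cld = -0.456/2.82 = -0.1617.
Total gain g = 0.09218.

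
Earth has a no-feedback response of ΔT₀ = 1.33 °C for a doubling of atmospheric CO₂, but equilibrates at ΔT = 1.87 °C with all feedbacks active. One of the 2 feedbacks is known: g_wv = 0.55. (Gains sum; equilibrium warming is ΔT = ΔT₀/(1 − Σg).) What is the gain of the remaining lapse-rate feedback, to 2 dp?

-0.26

Amplification A = ΔT/ΔT₀ = 1.87/1.33 = 1.406.
Total gain g = 1 − 1/A = 1 − 1/1.406 = 0.2888.
The known gain is 0.55.
g_lr = 0.2888 − 0.55 = -0.26.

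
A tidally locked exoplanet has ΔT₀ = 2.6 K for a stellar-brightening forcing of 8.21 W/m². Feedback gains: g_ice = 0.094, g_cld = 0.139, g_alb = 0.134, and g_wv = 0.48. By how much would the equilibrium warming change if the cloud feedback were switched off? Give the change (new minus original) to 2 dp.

Original: g = 0.847, ΔT = 2.6/(1−0.847) = 16.9935 K.
Without cloud: g' = 0.708, ΔT' = 2.6/(1−0.708) = 8.9041 K.
Change = 8.9041 − 16.9935 = -8.09 K.

-8.09 K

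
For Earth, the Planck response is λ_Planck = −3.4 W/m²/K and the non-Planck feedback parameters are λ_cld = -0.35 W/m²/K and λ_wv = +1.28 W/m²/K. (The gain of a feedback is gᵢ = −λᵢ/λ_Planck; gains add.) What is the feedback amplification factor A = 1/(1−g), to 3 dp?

1.377

Convert to gains: g_cld = -0.35/3.4 = -0.1029; g_wv = 1.28/3.4 = 0.3765.
Total gain g = 0.2736.
A = 1/(1 − 0.2736) = 1.377.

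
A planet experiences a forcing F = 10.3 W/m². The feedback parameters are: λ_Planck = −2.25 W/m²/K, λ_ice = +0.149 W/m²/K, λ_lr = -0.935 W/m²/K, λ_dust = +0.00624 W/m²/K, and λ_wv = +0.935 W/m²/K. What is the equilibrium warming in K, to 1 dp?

Net feedback parameter λ = (−2.25) + (+0.149) + (-0.935) + (+0.00624) + (+0.935) = -2.09476 W/m²/K.
ΔT = −F/λ = −10.3/(-2.09476) = 4.9 K.

4.9 K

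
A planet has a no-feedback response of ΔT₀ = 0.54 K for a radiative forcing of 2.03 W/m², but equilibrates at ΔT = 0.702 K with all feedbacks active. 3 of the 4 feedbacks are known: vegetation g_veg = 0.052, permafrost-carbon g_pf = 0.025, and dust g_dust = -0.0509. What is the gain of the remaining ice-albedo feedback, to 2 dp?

Amplification A = ΔT/ΔT₀ = 0.702/0.54 = 1.3.
Total gain g = 1 − 1/A = 1 − 1/1.3 = 0.2308.
Known gains sum to 0.052 + 0.025 − 0.0509 = 0.0261.
g_ice = 0.2308 − 0.0261 = 0.20.

0.20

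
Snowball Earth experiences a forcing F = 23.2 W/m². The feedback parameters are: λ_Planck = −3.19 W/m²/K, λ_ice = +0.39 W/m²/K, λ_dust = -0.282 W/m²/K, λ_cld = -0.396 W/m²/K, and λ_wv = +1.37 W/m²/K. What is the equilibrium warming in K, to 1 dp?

Net feedback parameter λ = (−3.19) + (+0.39) + (-0.282) + (-0.396) + (+1.37) = -2.108 W/m²/K.
ΔT = −F/λ = −23.2/(-2.108) = 11.0 K.

11.0 K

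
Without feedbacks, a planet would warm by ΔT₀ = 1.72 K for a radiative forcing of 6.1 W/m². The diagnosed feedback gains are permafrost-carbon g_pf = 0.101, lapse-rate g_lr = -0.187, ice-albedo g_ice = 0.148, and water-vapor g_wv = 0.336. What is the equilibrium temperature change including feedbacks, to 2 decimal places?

2.86 K

Total gain g = 0.101 − 0.187 + 0.148 + 0.336 = 0.398.
Amplification A = 1/(1 − 0.398) = 1.661.
ΔT = 1.72 × 1.661 = 2.86 K.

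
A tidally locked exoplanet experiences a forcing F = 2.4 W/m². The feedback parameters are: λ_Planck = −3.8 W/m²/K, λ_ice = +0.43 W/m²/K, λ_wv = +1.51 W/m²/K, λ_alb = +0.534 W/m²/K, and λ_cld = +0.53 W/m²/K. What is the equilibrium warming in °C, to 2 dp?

Net feedback parameter λ = (−3.8) + (+0.43) + (+1.51) + (+0.534) + (+0.53) = -0.796 W/m²/K.
ΔT = −F/λ = −2.4/(-0.796) = 3.02 °C.

3.02 °C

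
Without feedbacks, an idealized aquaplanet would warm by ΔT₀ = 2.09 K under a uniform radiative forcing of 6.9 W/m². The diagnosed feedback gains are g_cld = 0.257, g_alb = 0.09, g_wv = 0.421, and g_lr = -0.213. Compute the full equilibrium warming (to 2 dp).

Total gain g = 0.257 + 0.09 + 0.421 − 0.213 = 0.555.
Amplification A = 1/(1 − 0.555) = 2.247.
ΔT = 2.09 × 2.247 = 4.70 K.

4.70 K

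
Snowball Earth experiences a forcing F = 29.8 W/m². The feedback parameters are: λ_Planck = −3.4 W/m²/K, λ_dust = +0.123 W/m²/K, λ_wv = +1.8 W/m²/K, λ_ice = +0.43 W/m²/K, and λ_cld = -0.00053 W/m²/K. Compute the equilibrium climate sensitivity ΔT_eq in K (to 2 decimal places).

Net feedback parameter λ = (−3.4) + (+0.123) + (+1.8) + (+0.43) + (-0.00053) = -1.04753 W/m²/K.
ΔT = −F/λ = −29.8/(-1.04753) = 28.45 K.

28.45 K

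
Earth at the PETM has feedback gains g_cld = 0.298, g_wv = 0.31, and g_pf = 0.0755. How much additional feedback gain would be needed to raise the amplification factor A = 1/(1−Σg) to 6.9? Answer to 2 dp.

Current total gain = 0.6835.
Target gain for A = 6.9: g* = 1 − 1/6.9 = 0.8551.
Additional gain needed = 0.8551 − 0.6835 = 0.17.

0.17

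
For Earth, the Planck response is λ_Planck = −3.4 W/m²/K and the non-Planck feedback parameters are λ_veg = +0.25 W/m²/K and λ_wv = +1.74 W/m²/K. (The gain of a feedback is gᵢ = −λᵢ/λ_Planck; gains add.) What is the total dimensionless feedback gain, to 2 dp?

Convert to gains: g_veg = 0.25/3.4 = 0.07353; g_wv = 1.74/3.4 = 0.5118.
Total gain g = 0.58533.

0.59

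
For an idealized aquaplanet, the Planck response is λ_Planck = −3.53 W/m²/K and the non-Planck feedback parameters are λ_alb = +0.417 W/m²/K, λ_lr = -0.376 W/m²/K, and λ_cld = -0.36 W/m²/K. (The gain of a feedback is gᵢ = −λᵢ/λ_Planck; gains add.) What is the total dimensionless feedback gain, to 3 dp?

Convert to gains: g_alb = 0.417/3.53 = 0.1181; g_lr = -0.376/3.53 = -0.1065; g_cld = -0.36/3.53 = -0.102.
Total gain g = -0.0904.

-0.090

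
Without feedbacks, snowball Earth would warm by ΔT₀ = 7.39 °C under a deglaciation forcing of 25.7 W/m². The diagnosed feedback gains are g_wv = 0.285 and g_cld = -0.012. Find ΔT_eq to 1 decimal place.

10.2 °C

Total gain g = 0.285 − 0.012 = 0.273.
Amplification A = 1/(1 − 0.273) = 1.376.
ΔT = 7.39 × 1.376 = 10.2 °C.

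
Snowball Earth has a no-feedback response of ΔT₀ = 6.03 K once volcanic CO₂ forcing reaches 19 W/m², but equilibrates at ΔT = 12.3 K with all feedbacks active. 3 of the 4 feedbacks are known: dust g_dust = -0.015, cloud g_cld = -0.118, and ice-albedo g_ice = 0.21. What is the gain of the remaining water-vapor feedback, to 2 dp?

Amplification A = ΔT/ΔT₀ = 12.3/6.03 = 2.04.
Total gain g = 1 − 1/A = 1 − 1/2.04 = 0.5098.
Known gains sum to -0.015 − 0.118 + 0.21 = 0.077.
g_wv = 0.5098 − 0.077 = 0.43.

0.43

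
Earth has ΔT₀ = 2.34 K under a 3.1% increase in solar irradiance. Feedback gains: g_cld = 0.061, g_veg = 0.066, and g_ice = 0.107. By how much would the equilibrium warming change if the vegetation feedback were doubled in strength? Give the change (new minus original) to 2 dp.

0.29 K

Original: g = 0.234, ΔT = 2.34/(1−0.234) = 3.0548 K.
With doubled vegetation: g' = 0.3, ΔT' = 2.34/(1−0.3) = 3.3429 K.
Change = 3.3429 − 3.0548 = 0.29 K.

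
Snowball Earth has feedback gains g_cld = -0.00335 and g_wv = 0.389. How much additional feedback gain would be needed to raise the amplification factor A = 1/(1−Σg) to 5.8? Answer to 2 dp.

Current total gain = 0.38565.
Target gain for A = 5.8: g* = 1 − 1/5.8 = 0.8276.
Additional gain needed = 0.8276 − 0.38565 = 0.44.

0.44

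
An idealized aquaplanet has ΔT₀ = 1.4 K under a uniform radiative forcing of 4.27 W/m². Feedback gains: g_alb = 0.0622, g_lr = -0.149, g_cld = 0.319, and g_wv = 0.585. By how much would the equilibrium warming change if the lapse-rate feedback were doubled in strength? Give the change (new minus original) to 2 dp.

-3.44 K

Original: g = 0.8172, ΔT = 1.4/(1−0.8172) = 7.6586 K.
With doubled lapse-rate: g' = 0.6682, ΔT' = 1.4/(1−0.6682) = 4.2194 K.
Change = 4.2194 − 7.6586 = -3.44 K.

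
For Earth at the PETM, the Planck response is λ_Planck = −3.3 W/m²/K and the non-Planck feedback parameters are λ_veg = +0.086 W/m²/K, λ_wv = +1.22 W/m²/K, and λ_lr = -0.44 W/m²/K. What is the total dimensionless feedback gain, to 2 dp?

0.26

Convert to gains: g_veg = 0.086/3.3 = 0.02606; g_wv = 1.22/3.3 = 0.3697; g_lr = -0.44/3.3 = -0.1333.
Total gain g = 0.26246.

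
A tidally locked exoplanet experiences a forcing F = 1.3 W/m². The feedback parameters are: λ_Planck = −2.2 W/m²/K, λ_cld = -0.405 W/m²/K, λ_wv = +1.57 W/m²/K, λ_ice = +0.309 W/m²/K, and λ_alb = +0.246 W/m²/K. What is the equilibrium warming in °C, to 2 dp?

2.71 °C

Net feedback parameter λ = (−2.2) + (-0.405) + (+1.57) + (+0.309) + (+0.246) = -0.48 W/m²/K.
ΔT = −F/λ = −1.3/(-0.48) = 2.71 °C.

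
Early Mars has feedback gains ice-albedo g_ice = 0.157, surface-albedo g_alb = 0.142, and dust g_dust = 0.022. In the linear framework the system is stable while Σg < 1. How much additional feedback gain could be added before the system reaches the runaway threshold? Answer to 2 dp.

Current total gain = 0.157 + 0.142 + 0.022 = 0.321.
Margin to runaway = 1 − 0.321 = 0.68.

0.68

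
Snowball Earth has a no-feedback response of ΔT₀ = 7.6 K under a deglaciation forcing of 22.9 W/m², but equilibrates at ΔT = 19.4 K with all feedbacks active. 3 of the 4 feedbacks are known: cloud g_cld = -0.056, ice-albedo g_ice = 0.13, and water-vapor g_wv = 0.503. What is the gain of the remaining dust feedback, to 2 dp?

0.03

Amplification A = ΔT/ΔT₀ = 19.4/7.6 = 2.553.
Total gain g = 1 − 1/A = 1 − 1/2.553 = 0.6083.
Known gains sum to -0.056 + 0.13 + 0.503 = 0.577.
g_dust = 0.6083 − 0.577 = 0.03.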